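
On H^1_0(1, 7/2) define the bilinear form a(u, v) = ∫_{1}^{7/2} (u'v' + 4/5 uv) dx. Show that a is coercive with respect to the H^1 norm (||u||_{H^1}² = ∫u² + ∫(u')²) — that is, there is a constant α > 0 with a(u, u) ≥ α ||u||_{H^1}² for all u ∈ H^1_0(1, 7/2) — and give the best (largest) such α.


α = 4*(5 + π^2)/(25 + 4*π^2)

Coercivity of a(·,·) on H^1_0(1, 7/2) means a(u, u) ≥ α ||u||_{H^1}² for every u ∈ H^1_0.
The interval has length L = 5/2, and Poincaré/coercivity depend only on L. Here a(u, u) = ∫(u')² + (4/5)·∫u².
Here 0 < c = 4/5 < 1. The condition a(u,u) ≥ α||u||_{H^1}² reads (1−α)∫(u')² ≥ (α−c)∫u². Any admissible α is ≤ 1 (rapidly oscillating u have ∫u²/∫(u')² → 0), and α = 1 would force 0 ≥ (1−c)∫u², impossible since c < 1; so 1−α > 0. By the sharp Poincaré inequality on H^1_0 of an interval of length L, ∫(u')² ≥ (π/L)²∫u² with equality for the first sine mode sin(π(x−x₀)/L) (x₀ the left endpoint), so the inequality holds for all u iff (1−α)(π/L)² ≥ α − c, i.e. α ≤ ((π/L)² + c)/((π/L)² + 1) = (1 + c(L/π)²)/(1 + (L/π)²). With (π/L)² = 4*π^2/25 and c = 4/5, the largest admissible constant is α = ((π/L)² + c)/((π/L)² + 1).
Simplifying, α = 4*(5 + π^2)/(25 + 4*π^2).


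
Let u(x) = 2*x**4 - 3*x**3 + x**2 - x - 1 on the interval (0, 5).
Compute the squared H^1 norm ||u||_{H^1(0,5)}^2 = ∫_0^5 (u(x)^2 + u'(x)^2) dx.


||u||_{H^1}^2 = 14513605/18

The H^1 norm (squared) on an interval (0, L) is
  ||u||_{H^1}^2 = ∫_0^L u(x)^2 dx + ∫_0^L u'(x)^2 dx.
Compute u'(x) = 8*x**3 - 9*x**2 + 2*x - 1.
Then u(x)^2 = 4*x**8 - 12*x**7 + 13*x**6 - 10*x**5 + 3*x**4 + 4*x**3 - x**2 + 2*x + 1 and u'(x)^2 = 64*x**6 - 144*x**5 + 113*x**4 - 52*x**3 + 22*x**2 - 4*x + 1.
Integrate each monomial from 0 to 5 using ∫_0^5 c·x^n dx = c·5^(n+1)/(n+1):
  ∫_0^5 u(x)^2 dx = ∫_0^5 (4*x^8 - 12*x^7 + 13*x^6 - 10*x^5 + 3*x^4 + 4*x^3 - x^2 + 2*x + 1) dx. Term by term:
    ∫_0^5 4*x^8 dx = 7812500/9;  ∫_0^5 -12*x^7 dx = -1171875/2;  ∫_0^5 13*x^6 dx = 1015625/7;
    ∫_0^5 -10*x^5 dx = -78125/3;  ∫_0^5 3*x^4 dx = 1875;  ∫_0^5 4*x^3 dx = 625;
    ∫_0^5 -x^2 dx = -125/3;  ∫_0^5 2*x dx = 25;  ∫_0^5 1 dx = 5.
  Sum: 7812500/9 − 1171875/2 + 1015625/7 − 78125/3 + 1875 + 625 − 125/3 + 25 + 5 = 50860405/126.
  ∫_0^5 u'(x)^2 dx = ∫_0^5 (64*x^6 - 144*x^5 + 113*x^4 - 52*x^3 + 22*x^2 - 4*x + 1) dx. Term by term:
    ∫_0^5 64*x^6 dx = 5000000/7;  ∫_0^5 -144*x^5 dx = -375000;  ∫_0^5 113*x^4 dx = 70625;
    ∫_0^5 -52*x^3 dx = -8125;  ∫_0^5 22*x^2 dx = 2750/3;  ∫_0^5 -4*x dx = -50;
    ∫_0^5 1 dx = 5.
  Sum: 5000000/7 − 375000 + 70625 − 8125 + 2750/3 − 50 + 5 = 8455805/21.
Adding: ||u||_{H^1}^2 = 50860405/126 + 8455805/21 = 14513605/18.


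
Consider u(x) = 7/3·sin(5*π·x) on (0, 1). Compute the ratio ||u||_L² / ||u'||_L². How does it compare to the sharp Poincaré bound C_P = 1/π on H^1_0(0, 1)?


||u||_L² / ||u'||_L² = 1/(5*π) < C_P = 1/π.

u(x) = 7/3·sin(5*π·x), so u'(x) = 35*π*cos(5*π*x)/3.
Writing u(x) = A·sin(kπx/L) with A = 7/3 and k = 5, use ∫_0^L sin²(kπx/L) dx = L/2 and ∫_0^L cos²(kπx/L) dx = L/2.
u² = 49/9·sin²(5*π·x) and (u')² = 1225*π^2/9·cos²(5*π·x), and each of sin², cos² integrates to L/2 = 1/2 over (0, 1).
∫_0^1 u² dx = 49/18, so ||u||_L² = 7*sqrt(2)/6.
∫_0^1 (u')² dx = 1225*π^2/18, so ||u'||_L² = 35*sqrt(2)*π/6.
Ratio ||u||_L² / ||u'||_L² = 1/(5*π).
Sharp Poincaré constant on H^1_0(0, 1) is C_P = L/π = 1/π, achieved by sin(π·x).
This is the k = 5 harmonic; the ratio L/(kπ) is strictly less than C_P = L/π, consistent with the sharp inequality ||u||_L² ≤ C_P ||u'||_L².


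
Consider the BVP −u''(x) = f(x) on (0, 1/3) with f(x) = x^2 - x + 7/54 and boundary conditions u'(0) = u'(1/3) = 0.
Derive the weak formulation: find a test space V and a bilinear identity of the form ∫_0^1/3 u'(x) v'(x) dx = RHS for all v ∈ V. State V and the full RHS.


V = H^1(0, 1/3) (no boundary constraint on v; u is determined up to an additive constant); weak form: ∫_0^1/3 u'v' dx = ∫_0^1/3 (x^2 - x + 7/54) v dx for all v ∈ V.

Multiply both sides by a test function v and integrate from 0 to 1/3:
  ∫_0^1/3 −u''(x) v(x) dx = ∫_0^1/3 f(x) v(x) dx.
Integrate the LHS by parts once:
  ∫_0^1/3 −u'' v dx = −[u'(x) v(x)]_0^1/3 + ∫_0^1/3 u'(x) v'(x) dx.
Thus ∫_0^1/3 u'(x) v'(x) dx = ∫_0^1/3 f(x) v(x) dx + [u'(x) v(x)]_0^1/3.
Choose V so that boundary terms are either known or forced to vanish.
u has homogeneous Neumann: u'(0) = u'(1/3) = 0. So [u' v]_0^1/3 = 0·v(1/3) − 0·v(0) = 0 for any v; take V = H^1(0, 1/3).
Weak formulation: find u (satisfying any essential BC) such that ∫_0^1/3 u'(x) v'(x) dx = ∫_0^1/3 f v dx for all v ∈ V (homogeneous Neumann, so boundary terms vanish).
Substituting f(x) = x^2 - x + 7/54, the right-hand side is ∫_0^1/3 (x^2 - x + 7/54) v dx.
Compatibility check (pure Neumann): taking v ≡ 1 ∈ V gives 0 = ∫_0^1/3 f dx + (0) − (0), i.e. ∫_0^1/3 f dx must equal u'(0) − u'(1/3) = 0. Indeed ∫_0^1/3 (x^2 - x + 7/54) dx = 0, so the data are compatible. The solution is then unique only up to an additive constant (fix it e.g. by requiring ∫_0^1/3 u dx = 0).


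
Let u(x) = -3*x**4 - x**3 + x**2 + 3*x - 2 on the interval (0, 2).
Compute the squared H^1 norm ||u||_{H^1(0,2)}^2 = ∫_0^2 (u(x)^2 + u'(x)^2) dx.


||u||_{H^1}^2 = 346666/105

The H^1 norm (squared) on an interval (0, L) is
  ||u||_{H^1}^2 = ∫_0^L u(x)^2 dx + ∫_0^L u'(x)^2 dx.
Compute u'(x) = -12*x**3 - 3*x**2 + 2*x + 3.
Then u(x)^2 = 9*x**8 + 6*x**7 - 5*x**6 - 20*x**5 + 7*x**4 + 10*x**3 + 5*x**2 - 12*x + 4 and u'(x)^2 = 144*x**6 + 72*x**5 - 39*x**4 - 84*x**3 - 14*x**2 + 12*x + 9.
Integrate each monomial from 0 to 2 using ∫_0^2 c·x^n dx = c·2^(n+1)/(n+1):
  ∫_0^2 u(x)^2 dx = ∫_0^2 (9*x^8 + 6*x^7 - 5*x^6 - 20*x^5 + 7*x^4 + 10*x^3 + 5*x^2 - 12*x + 4) dx. Term by term:
    ∫_0^2 9*x^8 dx = 512;  ∫_0^2 6*x^7 dx = 192;  ∫_0^2 -5*x^6 dx = -640/7;
    ∫_0^2 -20*x^5 dx = -640/3;  ∫_0^2 7*x^4 dx = 224/5;  ∫_0^2 10*x^3 dx = 40;
    ∫_0^2 5*x^2 dx = 40/3;  ∫_0^2 -12*x dx = -24;  ∫_0^2 4 dx = 8.
  Sum: 512 + 192 − 640/7 − 640/3 + 224/5 + 40 + 40/3 − 24 + 8 = 16848/35.
  ∫_0^2 u'(x)^2 dx = ∫_0^2 (144*x^6 + 72*x^5 - 39*x^4 - 84*x^3 - 14*x^2 + 12*x + 9) dx. Term by term:
    ∫_0^2 144*x^6 dx = 18432/7;  ∫_0^2 72*x^5 dx = 768;  ∫_0^2 -39*x^4 dx = -1248/5;
    ∫_0^2 -84*x^3 dx = -336;  ∫_0^2 -14*x^2 dx = -112/3;  ∫_0^2 12*x dx = 24;
    ∫_0^2 9 dx = 18.
  Sum: 18432/7 + 768 − 1248/5 − 336 − 112/3 + 24 + 18 = 296122/105.
Adding: ||u||_{H^1}^2 = 16848/35 + 296122/105 = 346666/105.


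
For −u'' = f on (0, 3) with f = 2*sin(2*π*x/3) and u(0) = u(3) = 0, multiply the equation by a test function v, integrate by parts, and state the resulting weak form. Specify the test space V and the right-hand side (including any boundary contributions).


V = H^1_0(0, 3) (so v(0) = v(3) = 0); weak form: ∫_0^3 u'v' dx = ∫_0^3 (2*sin(2*π*x/3)) v dx for all v ∈ V.

Multiply both sides by a test function v and integrate from 0 to 3:
  ∫_0^3 −u''(x) v(x) dx = ∫_0^3 f(x) v(x) dx.
Integrate the LHS by parts once:
  ∫_0^3 −u'' v dx = −[u'(x) v(x)]_0^3 + ∫_0^3 u'(x) v'(x) dx.
Thus ∫_0^3 u'(x) v'(x) dx = ∫_0^3 f(x) v(x) dx + [u'(x) v(x)]_0^3.
Choose V so that boundary terms are either known or forced to vanish.
u is Dirichlet: u(0) = u(3) = 0. Let V = H^1_0(0, 3); then v(0) = v(3) = 0, and [u' v]_0^3 = 0.
Weak formulation: find u (satisfying any essential BC) such that ∫_0^3 u'(x) v'(x) dx = ∫_0^3 f v dx for all v ∈ V.
Substituting f(x) = 2*sin(2*π*x/3), the right-hand side is ∫_0^3 (2*sin(2*π*x/3)) v dx.


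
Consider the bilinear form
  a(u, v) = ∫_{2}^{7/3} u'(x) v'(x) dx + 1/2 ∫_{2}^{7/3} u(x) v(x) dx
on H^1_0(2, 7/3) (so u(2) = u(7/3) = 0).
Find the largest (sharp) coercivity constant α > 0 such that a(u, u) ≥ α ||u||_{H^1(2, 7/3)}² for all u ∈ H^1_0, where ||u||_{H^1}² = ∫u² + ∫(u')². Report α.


α = (1 + 18*π^2)/(2*(1 + 9*π^2))

Coercivity of a(·,·) on H^1_0(2, 7/3) means a(u, u) ≥ α ||u||_{H^1}² for every u ∈ H^1_0.
The interval has length L = 1/3, and Poincaré/coercivity depend only on L. Here a(u, u) = ∫(u')² + (1/2)·∫u².
Here 0 < c = 1/2 < 1. The condition a(u,u) ≥ α||u||_{H^1}² reads (1−α)∫(u')² ≥ (α−c)∫u². Any admissible α is ≤ 1 (rapidly oscillating u have ∫u²/∫(u')² → 0), and α = 1 would force 0 ≥ (1−c)∫u², impossible since c < 1; so 1−α > 0. By the sharp Poincaré inequality on H^1_0 of an interval of length L, ∫(u')² ≥ (π/L)²∫u² with equality for the first sine mode sin(π(x−x₀)/L) (x₀ the left endpoint), so the inequality holds for all u iff (1−α)(π/L)² ≥ α − c, i.e. α ≤ ((π/L)² + c)/((π/L)² + 1) = (1 + c(L/π)²)/(1 + (L/π)²). With (π/L)² = 9*π^2 and c = 1/2, the largest admissible constant is α = ((π/L)² + c)/((π/L)² + 1).
Simplifying, α = (1 + 18*π^2)/(2*(1 + 9*π^2)).


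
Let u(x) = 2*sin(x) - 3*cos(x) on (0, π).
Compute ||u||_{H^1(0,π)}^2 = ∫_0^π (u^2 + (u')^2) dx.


||u||_{H^1(0,π)}^2 = 13*π

u'(x) = 3*sin(x) + 2*cos(x).
Expand u² and (u')² and integrate term by term on (0, π), using: for integers n ≥ 1, ∫_0^π sin²(nx) dx = ∫_0^π cos²(nx) dx = π/2; for n ≠ n', ∫_0^π sin(nx)sin(n'x) dx = ∫_0^π cos(nx)cos(n'x) dx = 0; and by product-to-sum, ∫_0^π sin(nx)cos(n'x) dx = ½∫_0^π [sin((n+n')x) + sin((n−n')x)] dx, which is 0 when n+n' is even and 2n/(n²−n'²) when n+n' is odd (it need not vanish on (0, π)).
  u² squared terms: (-3)²·∫cos(x)² dx = 9·π/2 = 9*π/2;  (2)²·∫sin(x)² dx = 4·π/2 = 2*π.
  u² cross terms: 2·(-3)·(2)·∫cos(x)·sin(x) dx = -12·(0) = 0.
  So ∫_0^π u² dx = 9*π/2 + 2*π + 0 = 13*π/2.
  (u')² squared terms: (2)²·∫cos(x)² dx = 4·π/2 = 2*π;  (3)²·∫sin(x)² dx = 9·π/2 = 9*π/2.
  (u')² cross terms: 2·(2)·(3)·∫cos(x)·sin(x) dx = 12·(0) = 0.
  So ∫_0^π (u')² dx = 2*π + 9*π/2 + 0 = 13*π/2.
||u||_{H^1}^2 = (13*π/2) + (13*π/2) = 13*π.


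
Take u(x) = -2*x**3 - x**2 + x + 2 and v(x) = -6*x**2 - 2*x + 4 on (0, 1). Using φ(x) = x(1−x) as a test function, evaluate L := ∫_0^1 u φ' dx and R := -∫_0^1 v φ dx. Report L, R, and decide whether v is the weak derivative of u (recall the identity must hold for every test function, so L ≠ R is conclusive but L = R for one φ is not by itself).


LHS = 3/10, RHS = -1/5. No, v is not the weak derivative of u.

u(x) = -2*x**3 - x**2 + x + 2, classical derivative u'(x) = -6*x**2 - 2*x + 1.
φ(x) = x(1−x), so φ'(x) = 1 - 2*x.
Note φ(0) = φ(1) = 0, so the boundary term u·φ vanishes.
LHS = ∫_0^1 u(x) φ'(x) dx = ∫_0^1 (4*x^4 - 3*x^2 - 3*x + 2) dx. Term by term:
  ∫_0^1 4*x^4 dx = 4/5;  ∫_0^1 -3*x^2 dx = -1;  ∫_0^1 -3*x dx = -3/2;
  ∫_0^1 2 dx = 2.
Sum: 4/5 − 1 − 3/2 + 2 = 3/10.
So LHS = 3/10.
∫_0^1 v(x) φ(x) dx = ∫_0^1 (6*x^4 - 4*x^3 - 6*x^2 + 4*x) dx. Term by term:
  ∫_0^1 6*x^4 dx = 6/5;  ∫_0^1 -4*x^3 dx = -1;  ∫_0^1 -6*x^2 dx = -2;
  ∫_0^1 4*x dx = 2.
Sum: 6/5 − 1 − 2 + 2 = 1/5.
So RHS = -∫_0^1 v(x) φ(x) dx = -1/5.
LHS − RHS = 1/2 ≠ 0, so the identity fails.
(For a valid weak derivative the identity must hold for EVERY test function, in particular this one. The failure shows v is NOT the weak derivative of u.)
Correct weak derivative would be u'(x) = -6*x**2 - 2*x + 1.


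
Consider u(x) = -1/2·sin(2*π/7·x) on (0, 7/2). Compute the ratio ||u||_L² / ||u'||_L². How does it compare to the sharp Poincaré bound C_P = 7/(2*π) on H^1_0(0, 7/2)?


||u||_L² / ||u'||_L² = 7/(2*π) = C_P.

u(x) = -1/2·sin(2*π/7·x), so u'(x) = -π*cos(2*π*x/7)/7.
Writing u(x) = A·sin(kπx/L) with A = -1/2 and k = 1, use ∫_0^L sin²(kπx/L) dx = L/2 and ∫_0^L cos²(kπx/L) dx = L/2.
u² = 1/4·sin²(2*π/7·x) and (u')² = π^2/49·cos²(2*π/7·x), and each of sin², cos² integrates to L/2 = 7/4 over (0, 7/2).
∫_0^7/2 u² dx = 7/16, so ||u||_L² = sqrt(7)/4.
∫_0^7/2 (u')² dx = π^2/28, so ||u'||_L² = sqrt(7)*π/14.
Ratio ||u||_L² / ||u'||_L² = 7/(2*π).
Sharp Poincaré constant on H^1_0(0, 7/2) is C_P = L/π = 7/(2*π), achieved by sin(2*π/7·x).
This is the k = 1 eigenfunction (up to amplitude), so the ratio equals the sharp Poincaré constant exactly.


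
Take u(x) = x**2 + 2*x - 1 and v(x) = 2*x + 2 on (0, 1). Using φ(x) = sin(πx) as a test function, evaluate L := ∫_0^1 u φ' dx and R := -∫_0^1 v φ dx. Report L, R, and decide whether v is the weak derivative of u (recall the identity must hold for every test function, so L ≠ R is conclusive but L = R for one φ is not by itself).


LHS = -6/π, RHS = -6/π. Yes, v = u' weakly.

u(x) = x**2 + 2*x - 1, classical derivative u'(x) = 2*x + 2.
φ(x) = sin(πx), so φ'(x) = π*cos(π*x).
Note φ(0) = φ(1) = 0, so the boundary term u·φ vanishes.
LHS = ∫_0^1 u(x) φ'(x) dx = ∫_0^1 (π*x^2*cos(π*x) + 2*π*x*cos(π*x) - π*cos(π*x)) dx. Term by term:
  ∫_0^1 -π*cos(π*x) dx = 0;  ∫_0^1 π*x^2*cos(π*x) dx = -2/π;  ∫_0^1 2*π*x*cos(π*x) dx = -4/π.
Sum: 0 − 2/π − 4/π = -6/π.
So LHS = -6/π.
∫_0^1 v(x) φ(x) dx = ∫_0^1 (2*x*sin(π*x) + 2*sin(π*x)) dx. Term by term:
  ∫_0^1 2*sin(π*x) dx = 4/π;  ∫_0^1 2*x*sin(π*x) dx = 2/π.
Sum: 4/π + 2/π = 6/π.
So RHS = -∫_0^1 v(x) φ(x) dx = -6/π.
LHS = RHS, so the identity holds for this test φ.
Moreover u is smooth here and v(x) = u'(x) = 2*x + 2 pointwise, so the identity holds for every test function. Hence v is the weak derivative of u.


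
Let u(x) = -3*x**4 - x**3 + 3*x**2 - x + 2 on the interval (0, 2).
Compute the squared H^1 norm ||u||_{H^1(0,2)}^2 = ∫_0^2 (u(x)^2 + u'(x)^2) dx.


||u||_{H^1}^2 = 310858/105

The H^1 norm (squared) on an interval (0, L) is
  ||u||_{H^1}^2 = ∫_0^L u(x)^2 dx + ∫_0^L u'(x)^2 dx.
Compute u'(x) = -12*x**3 - 3*x**2 + 6*x - 1.
Then u(x)^2 = 9*x**8 + 6*x**7 - 17*x**6 - x**4 - 10*x**3 + 13*x**2 - 4*x + 4 and u'(x)^2 = 144*x**6 + 72*x**5 - 135*x**4 - 12*x**3 + 42*x**2 - 12*x + 1.
Integrate each monomial from 0 to 2 using ∫_0^2 c·x^n dx = c·2^(n+1)/(n+1):
  ∫_0^2 u(x)^2 dx = ∫_0^2 (9*x^8 + 6*x^7 - 17*x^6 - x^4 - 10*x^3 + 13*x^2 - 4*x + 4) dx. Term by term:
    ∫_0^2 9*x^8 dx = 512;  ∫_0^2 6*x^7 dx = 192;  ∫_0^2 -17*x^6 dx = -2176/7;
    ∫_0^2 -x^4 dx = -32/5;  ∫_0^2 -10*x^3 dx = -40;  ∫_0^2 13*x^2 dx = 104/3;
    ∫_0^2 -4*x dx = -8;  ∫_0^2 4 dx = 8.
  Sum: 512 + 192 − 2176/7 − 32/5 − 40 + 104/3 − 8 + 8 = 40048/105.
  ∫_0^2 u'(x)^2 dx = ∫_0^2 (144*x^6 + 72*x^5 - 135*x^4 - 12*x^3 + 42*x^2 - 12*x + 1) dx. Term by term:
    ∫_0^2 144*x^6 dx = 18432/7;  ∫_0^2 72*x^5 dx = 768;  ∫_0^2 -135*x^4 dx = -864;
    ∫_0^2 -12*x^3 dx = -48;  ∫_0^2 42*x^2 dx = 112;  ∫_0^2 -12*x dx = -24;
    ∫_0^2 1 dx = 2.
  Sum: 18432/7 + 768 − 864 − 48 + 112 − 24 + 2 = 18054/7.
Adding: ||u||_{H^1}^2 = 40048/105 + 18054/7 = 310858/105.


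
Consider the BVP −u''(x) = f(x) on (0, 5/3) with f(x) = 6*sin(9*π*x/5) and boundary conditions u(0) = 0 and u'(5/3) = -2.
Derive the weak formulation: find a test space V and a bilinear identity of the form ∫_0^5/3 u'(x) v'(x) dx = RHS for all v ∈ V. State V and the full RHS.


V = {v ∈ H^1(0, 5/3) : v(0) = 0} (test functions vanish at x = 0 where u is specified); weak form: ∫_0^5/3 u'v' dx = ∫_0^5/3 (6*sin(9*π*x/5)) v dx − 2·v(5/3) for all v ∈ V.

Multiply both sides by a test function v and integrate from 0 to 5/3:
  ∫_0^5/3 −u''(x) v(x) dx = ∫_0^5/3 f(x) v(x) dx.
Integrate the LHS by parts once:
  ∫_0^5/3 −u'' v dx = −[u'(x) v(x)]_0^5/3 + ∫_0^5/3 u'(x) v'(x) dx.
Thus ∫_0^5/3 u'(x) v'(x) dx = ∫_0^5/3 f(x) v(x) dx + [u'(x) v(x)]_0^5/3.
Choose V so that boundary terms are either known or forced to vanish.
Mixed BC: u(0) = 0 (Dirichlet) and u'(5/3) = -2 (Neumann). Define V = {v ∈ H^1(0, 5/3) : v(0) = 0}. Then [u' v]_0^5/3 = u'(5/3)·v(5/3) − u'(0)·0 = − 2·v(5/3).
Weak formulation: find u (satisfying any essential BC) such that ∫_0^5/3 u'(x) v'(x) dx = ∫_0^5/3 f v dx − 2·v(5/3) for all v ∈ V (Dirichlet at 0 absorbed into V; Neumann datum at x = 5/3 contributes the boundary term).
Substituting f(x) = 6*sin(9*π*x/5), the right-hand side is ∫_0^5/3 (6*sin(9*π*x/5)) v dx − 2·v(5/3).


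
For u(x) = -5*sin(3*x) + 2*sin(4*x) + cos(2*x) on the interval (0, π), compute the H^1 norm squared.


||u||_{H^1(0,π)}^2 = -60 + 323*π/2

u'(x) = -2*sin(2*x) - 15*cos(3*x) + 8*cos(4*x).
Expand u² and (u')² and integrate term by term on (0, π), using: for integers n ≥ 1, ∫_0^π sin²(nx) dx = ∫_0^π cos²(nx) dx = π/2; for n ≠ n', ∫_0^π sin(nx)sin(n'x) dx = ∫_0^π cos(nx)cos(n'x) dx = 0; and by product-to-sum, ∫_0^π sin(nx)cos(n'x) dx = ½∫_0^π [sin((n+n')x) + sin((n−n')x)] dx, which is 0 when n+n' is even and 2n/(n²−n'²) when n+n' is odd (it need not vanish on (0, π)).
  u² squared terms: (-5)²·∫sin(3x)² dx = 25·π/2 = 25*π/2;  (2)²·∫sin(4x)² dx = 4·π/2 = 2*π;  (1)²·∫cos(2x)² dx = 1·π/2 = π/2.
  u² cross terms: 2·(-5)·(2)·∫sin(3x)·sin(4x) dx = -20·(0) = 0;  2·(-5)·(1)·∫sin(3x)·cos(2x) dx = -10·(6/5) = -12;  2·(2)·(1)·∫sin(4x)·cos(2x) dx = 4·(0) = 0.
  So ∫_0^π u² dx = 25*π/2 + 2*π + π/2 + 0 − 12 + 0 = -12 + 15*π.
  (u')² squared terms: (-15)²·∫cos(3x)² dx = 225·π/2 = 225*π/2;  (-2)²·∫sin(2x)² dx = 4·π/2 = 2*π;  (8)²·∫cos(4x)² dx = 64·π/2 = 32*π.
  (u')² cross terms: 2·(-15)·(-2)·∫cos(3x)·sin(2x) dx = 60·(-4/5) = -48;  2·(-15)·(8)·∫cos(3x)·cos(4x) dx = -240·(0) = 0;  2·(-2)·(8)·∫sin(2x)·cos(4x) dx = -32·(0) = 0.
  So ∫_0^π (u')² dx = 225*π/2 + 2*π + 32*π − 48 + 0 + 0 = -48 + 293*π/2.
||u||_{H^1}^2 = (-12 + 15*π) + (-48 + 293*π/2) = -60 + 323*π/2.


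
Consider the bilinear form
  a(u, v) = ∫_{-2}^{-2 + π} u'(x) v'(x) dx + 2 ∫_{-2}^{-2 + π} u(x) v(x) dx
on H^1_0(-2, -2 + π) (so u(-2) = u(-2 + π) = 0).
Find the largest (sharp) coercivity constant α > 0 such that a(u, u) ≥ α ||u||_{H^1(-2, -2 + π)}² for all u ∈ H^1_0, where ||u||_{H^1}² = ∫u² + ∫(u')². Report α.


α = 1

Coercivity of a(·,·) on H^1_0(-2, -2 + π) means a(u, u) ≥ α ||u||_{H^1}² for every u ∈ H^1_0.
The interval has length L = π, and Poincaré/coercivity depend only on L. Here a(u, u) = ∫(u')² + (2)·∫u².
Here c = 2 ≥ 1, so a(u,u) = ∫(u')² + c∫u² ≥ ∫(u')² + ∫u² = ||u||_{H^1}², i.e. α = 1 works. No larger α is possible: a(u,u) ≥ α||u||_{H^1}² means (1−α)∫(u')² ≥ (α−c)∫u², and for the modes u_n = sin(nπ(x−x₀)/L) (x₀ the left endpoint) one has ∫u_n²/∫(u_n')² = (L/(nπ))² → 0, so a(u_n,u_n)/||u_n||_{H^1}² → 1. Hence the optimal constant is α = 1.
Therefore α = 1.


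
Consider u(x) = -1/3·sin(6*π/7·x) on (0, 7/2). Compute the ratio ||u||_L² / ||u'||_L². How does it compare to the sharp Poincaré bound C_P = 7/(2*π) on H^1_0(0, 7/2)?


||u||_L² / ||u'||_L² = 7/(6*π) < C_P = 7/(2*π).

u(x) = -1/3·sin(6*π/7·x), so u'(x) = -2*π*cos(6*π*x/7)/7.
Writing u(x) = A·sin(kπx/L) with A = -1/3 and k = 3, use ∫_0^L sin²(kπx/L) dx = L/2 and ∫_0^L cos²(kπx/L) dx = L/2.
u² = 1/9·sin²(6*π/7·x) and (u')² = 4*π^2/49·cos²(6*π/7·x), and each of sin², cos² integrates to L/2 = 7/4 over (0, 7/2).
∫_0^7/2 u² dx = 7/36, so ||u||_L² = sqrt(7)/6.
∫_0^7/2 (u')² dx = π^2/7, so ||u'||_L² = sqrt(7)*π/7.
Ratio ||u||_L² / ||u'||_L² = 7/(6*π).
Sharp Poincaré constant on H^1_0(0, 7/2) is C_P = L/π = 7/(2*π), achieved by sin(2*π/7·x).
This is the k = 3 harmonic; the ratio L/(kπ) is strictly less than C_P = L/π, consistent with the sharp inequality ||u||_L² ≤ C_P ||u'||_L².


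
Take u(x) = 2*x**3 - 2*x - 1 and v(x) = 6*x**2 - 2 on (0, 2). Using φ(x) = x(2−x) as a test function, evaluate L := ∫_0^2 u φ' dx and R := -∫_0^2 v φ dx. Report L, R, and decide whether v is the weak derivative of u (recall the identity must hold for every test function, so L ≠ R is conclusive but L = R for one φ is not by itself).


LHS = -104/15, RHS = -104/15. Yes, v = u' weakly.

u(x) = 2*x**3 - 2*x - 1, classical derivative u'(x) = 6*x**2 - 2.
φ(x) = x(2−x), so φ'(x) = 2 - 2*x.
Note φ(0) = φ(2) = 0, so the boundary term u·φ vanishes.
LHS = ∫_0^2 u(x) φ'(x) dx = ∫_0^2 (-4*x^4 + 4*x^3 + 4*x^2 - 2*x - 2) dx. Term by term:
  ∫_0^2 -4*x^4 dx = -128/5;  ∫_0^2 4*x^3 dx = 16;  ∫_0^2 4*x^2 dx = 32/3;
  ∫_0^2 -2*x dx = -4;  ∫_0^2 -2 dx = -4.
Sum: -128/5 + 16 + 32/3 − 4 − 4 = -104/15.
So LHS = -104/15.
∫_0^2 v(x) φ(x) dx = ∫_0^2 (-6*x^4 + 12*x^3 + 2*x^2 - 4*x) dx. Term by term:
  ∫_0^2 -6*x^4 dx = -192/5;  ∫_0^2 12*x^3 dx = 48;  ∫_0^2 2*x^2 dx = 16/3;
  ∫_0^2 -4*x dx = -8.
Sum: -192/5 + 48 + 16/3 − 8 = 104/15.
So RHS = -∫_0^2 v(x) φ(x) dx = -104/15.
LHS = RHS, so the identity holds for this test φ.
Moreover u is smooth here and v(x) = u'(x) = 6*x**2 - 2 pointwise, so the identity holds for every test function. Hence v is the weak derivative of u.


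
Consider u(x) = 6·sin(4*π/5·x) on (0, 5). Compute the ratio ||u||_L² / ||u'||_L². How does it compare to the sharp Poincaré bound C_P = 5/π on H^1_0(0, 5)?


||u||_L² / ||u'||_L² = 5/(4*π) < C_P = 5/π.

u(x) = 6·sin(4*π/5·x), so u'(x) = 24*π*cos(4*π*x/5)/5.
Writing u(x) = A·sin(kπx/L) with A = 6 and k = 4, use ∫_0^L sin²(kπx/L) dx = L/2 and ∫_0^L cos²(kπx/L) dx = L/2.
u² = 36·sin²(4*π/5·x) and (u')² = 576*π^2/25·cos²(4*π/5·x), and each of sin², cos² integrates to L/2 = 5/2 over (0, 5).
∫_0^5 u² dx = 90, so ||u||_L² = 3*sqrt(10).
∫_0^5 (u')² dx = 288*π^2/5, so ||u'||_L² = 12*sqrt(10)*π/5.
Ratio ||u||_L² / ||u'||_L² = 5/(4*π).
Sharp Poincaré constant on H^1_0(0, 5) is C_P = L/π = 5/π, achieved by sin(π/5·x).
This is the k = 4 harmonic; the ratio L/(kπ) is strictly less than C_P = L/π, consistent with the sharp inequality ||u||_L² ≤ C_P ||u'||_L².


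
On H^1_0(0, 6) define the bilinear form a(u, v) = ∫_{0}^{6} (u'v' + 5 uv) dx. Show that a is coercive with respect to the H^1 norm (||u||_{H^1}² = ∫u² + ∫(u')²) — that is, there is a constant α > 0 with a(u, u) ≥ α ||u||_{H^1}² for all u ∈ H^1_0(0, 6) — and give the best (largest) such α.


α = 1

Coercivity of a(·,·) on H^1_0(0, 6) means a(u, u) ≥ α ||u||_{H^1}² for every u ∈ H^1_0.
The interval has length L = 6, and Poincaré/coercivity depend only on L. Here a(u, u) = ∫(u')² + (5)·∫u².
Here c = 5 ≥ 1, so a(u,u) = ∫(u')² + c∫u² ≥ ∫(u')² + ∫u² = ||u||_{H^1}², i.e. α = 1 works. No larger α is possible: a(u,u) ≥ α||u||_{H^1}² means (1−α)∫(u')² ≥ (α−c)∫u², and for the modes u_n = sin(nπ(x−x₀)/L) (x₀ the left endpoint) one has ∫u_n²/∫(u_n')² = (L/(nπ))² → 0, so a(u_n,u_n)/||u_n||_{H^1}² → 1. Hence the optimal constant is α = 1.
Therefore α = 1.


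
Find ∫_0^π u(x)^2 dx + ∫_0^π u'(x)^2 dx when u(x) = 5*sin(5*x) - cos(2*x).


||u||_{H^1(0,π)}^2 = -500/21 + 655*π/2

u'(x) = 2*sin(2*x) + 25*cos(5*x).
Expand u² and (u')² and integrate term by term on (0, π), using: for integers n ≥ 1, ∫_0^π sin²(nx) dx = ∫_0^π cos²(nx) dx = π/2; for n ≠ n', ∫_0^π sin(nx)sin(n'x) dx = ∫_0^π cos(nx)cos(n'x) dx = 0; and by product-to-sum, ∫_0^π sin(nx)cos(n'x) dx = ½∫_0^π [sin((n+n')x) + sin((n−n')x)] dx, which is 0 when n+n' is even and 2n/(n²−n'²) when n+n' is odd (it need not vanish on (0, π)).
  u² squared terms: (-1)²·∫cos(2x)² dx = 1·π/2 = π/2;  (5)²·∫sin(5x)² dx = 25·π/2 = 25*π/2.
  u² cross terms: 2·(-1)·(5)·∫cos(2x)·sin(5x) dx = -10·(10/21) = -100/21.
  So ∫_0^π u² dx = π/2 + 25*π/2 − 100/21 = -100/21 + 13*π.
  (u')² squared terms: (2)²·∫sin(2x)² dx = 4·π/2 = 2*π;  (25)²·∫cos(5x)² dx = 625·π/2 = 625*π/2.
  (u')² cross terms: 2·(2)·(25)·∫sin(2x)·cos(5x) dx = 100·(-4/21) = -400/21.
  So ∫_0^π (u')² dx = 2*π + 625*π/2 − 400/21 = -400/21 + 629*π/2.
||u||_{H^1}^2 = (-100/21 + 13*π) + (-400/21 + 629*π/2) = -500/21 + 655*π/2.


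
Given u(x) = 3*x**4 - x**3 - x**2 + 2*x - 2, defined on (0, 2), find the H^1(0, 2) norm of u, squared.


||u||_{H^1}^2 = 222752/105

The H^1 norm (squared) on an interval (0, L) is
  ||u||_{H^1}^2 = ∫_0^L u(x)^2 dx + ∫_0^L u'(x)^2 dx.
Compute u'(x) = 12*x**3 - 3*x**2 - 2*x + 2.
Then u(x)^2 = 9*x**8 - 6*x**7 - 5*x**6 + 14*x**5 - 15*x**4 + 8*x**2 - 8*x + 4 and u'(x)^2 = 144*x**6 - 72*x**5 - 39*x**4 + 60*x**3 - 8*x**2 - 8*x + 4.
Integrate each monomial from 0 to 2 using ∫_0^2 c·x^n dx = c·2^(n+1)/(n+1):
  ∫_0^2 u(x)^2 dx = ∫_0^2 (9*x^8 - 6*x^7 - 5*x^6 + 14*x^5 - 15*x^4 + 8*x^2 - 8*x + 4) dx. Term by term:
    ∫_0^2 9*x^8 dx = 512;  ∫_0^2 -6*x^7 dx = -192;  ∫_0^2 -5*x^6 dx = -640/7;
    ∫_0^2 14*x^5 dx = 448/3;  ∫_0^2 -15*x^4 dx = -96;  ∫_0^2 8*x^2 dx = 64/3;
    ∫_0^2 -8*x dx = -16;  ∫_0^2 4 dx = 8.
  Sum: 512 − 192 − 640/7 + 448/3 − 96 + 64/3 − 16 + 8 = 6200/21.
  ∫_0^2 u'(x)^2 dx = ∫_0^2 (144*x^6 - 72*x^5 - 39*x^4 + 60*x^3 - 8*x^2 - 8*x + 4) dx. Term by term:
    ∫_0^2 144*x^6 dx = 18432/7;  ∫_0^2 -72*x^5 dx = -768;  ∫_0^2 -39*x^4 dx = -1248/5;
    ∫_0^2 60*x^3 dx = 240;  ∫_0^2 -8*x^2 dx = -64/3;  ∫_0^2 -8*x dx = -16;
    ∫_0^2 4 dx = 8.
  Sum: 18432/7 − 768 − 1248/5 + 240 − 64/3 − 16 + 8 = 191752/105.
Adding: ||u||_{H^1}^2 = 6200/21 + 191752/105 = 222752/105.


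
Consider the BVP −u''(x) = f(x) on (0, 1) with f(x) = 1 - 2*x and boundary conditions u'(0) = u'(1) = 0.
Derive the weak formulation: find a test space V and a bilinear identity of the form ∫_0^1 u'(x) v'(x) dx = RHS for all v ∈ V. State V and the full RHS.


V = H^1(0, 1) (no boundary constraint on v; u is determined up to an additive constant); weak form: ∫_0^1 u'v' dx = ∫_0^1 (1 - 2*x) v dx for all v ∈ V.

Multiply both sides by a test function v and integrate from 0 to 1:
  ∫_0^1 −u''(x) v(x) dx = ∫_0^1 f(x) v(x) dx.
Integrate the LHS by parts once:
  ∫_0^1 −u'' v dx = −[u'(x) v(x)]_0^1 + ∫_0^1 u'(x) v'(x) dx.
Thus ∫_0^1 u'(x) v'(x) dx = ∫_0^1 f(x) v(x) dx + [u'(x) v(x)]_0^1.
Choose V so that boundary terms are either known or forced to vanish.
u has homogeneous Neumann: u'(0) = u'(1) = 0. So [u' v]_0^1 = 0·v(1) − 0·v(0) = 0 for any v; take V = H^1(0, 1).
Weak formulation: find u (satisfying any essential BC) such that ∫_0^1 u'(x) v'(x) dx = ∫_0^1 f v dx for all v ∈ V (homogeneous Neumann, so boundary terms vanish).
Substituting f(x) = 1 - 2*x, the right-hand side is ∫_0^1 (1 - 2*x) v dx.
Compatibility check (pure Neumann): taking v ≡ 1 ∈ V gives 0 = ∫_0^1 f dx + (0) − (0), i.e. ∫_0^1 f dx must equal u'(0) − u'(1) = 0. Indeed ∫_0^1 (1 - 2*x) dx = 0, so the data are compatible. The solution is then unique only up to an additive constant (fix it e.g. by requiring ∫_0^1 u dx = 0).


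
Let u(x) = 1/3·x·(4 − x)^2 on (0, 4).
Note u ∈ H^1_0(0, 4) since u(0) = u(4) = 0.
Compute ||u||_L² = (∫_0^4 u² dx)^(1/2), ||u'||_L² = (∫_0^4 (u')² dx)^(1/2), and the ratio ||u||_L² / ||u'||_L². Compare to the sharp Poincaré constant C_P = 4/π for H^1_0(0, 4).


||u||_L² / ||u'||_L² = 2*sqrt(14)/7 < C_P = 4/π.

u(x) = 1/3·x·(4 − x)^2, so u'(x) = (x - 4)*(3*x - 4)/3.
u(x) = 1/3·x·(4 − x)^2 vanishes at x = 0 and x = 4, so u ∈ H^1_0(0, 4). Differentiate via the product rule and integrate the resulting polynomials term by term.
  ∫_0^4 u² dx = ∫_0^4 (x^6/9 - 16*x^5/9 + 32*x^4/3 - 256*x^3/9 + 256*x^2/9) dx. Term by term:
    ∫_0^4 x^6/9 dx = 16384/63;  ∫_0^4 -16*x^5/9 dx = -32768/27;  ∫_0^4 32*x^4/3 dx = 32768/15;
    ∫_0^4 -256*x^3/9 dx = -16384/9;  ∫_0^4 256*x^2/9 dx = 16384/27.
  Sum: 16384/63 − 32768/27 + 32768/15 − 16384/9 + 16384/27 = 16384/945.
  ∫_0^4 (u')² dx = ∫_0^4 (x^4 - 32*x^3/3 + 352*x^2/9 - 512*x/9 + 256/9) dx. Term by term:
    ∫_0^4 x^4 dx = 1024/5;  ∫_0^4 -32*x^3/3 dx = -2048/3;  ∫_0^4 352*x^2/9 dx = 22528/27;
    ∫_0^4 -512*x/9 dx = -4096/9;  ∫_0^4 256/9 dx = 1024/9.
  Sum: 1024/5 − 2048/3 + 22528/27 − 4096/9 + 1024/9 = 2048/135.
∫_0^4 u² dx = 16384/945, so ||u||_L² = 128*sqrt(105)/315.
∫_0^4 (u')² dx = 2048/135, so ||u'||_L² = 32*sqrt(30)/45.
Ratio ||u||_L² / ||u'||_L² = 2*sqrt(14)/7.
Sharp Poincaré constant on H^1_0(0, 4) is C_P = L/π = 4/π, achieved by sin(π/4·x).
A polynomial bump cannot attain the sharp Poincaré constant (only the first sine eigenfunction does), so the ratio is strictly less than C_P, consistent with ||u||_L² ≤ C_P ||u'||_L².


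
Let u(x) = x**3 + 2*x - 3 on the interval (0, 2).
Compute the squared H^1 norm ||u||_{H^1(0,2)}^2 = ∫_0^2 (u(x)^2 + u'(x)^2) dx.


||u||_{H^1}^2 = 12826/105

The H^1 norm (squared) on an interval (0, L) is
  ||u||_{H^1}^2 = ∫_0^L u(x)^2 dx + ∫_0^L u'(x)^2 dx.
Compute u'(x) = 3*x**2 + 2.
Then u(x)^2 = x**6 + 4*x**4 - 6*x**3 + 4*x**2 - 12*x + 9 and u'(x)^2 = 9*x**4 + 12*x**2 + 4.
Integrate each monomial from 0 to 2 using ∫_0^2 c·x^n dx = c·2^(n+1)/(n+1):
  ∫_0^2 u(x)^2 dx = ∫_0^2 (x^6 + 4*x^4 - 6*x^3 + 4*x^2 - 12*x + 9) dx. Term by term:
    ∫_0^2 x^6 dx = 128/7;  ∫_0^2 4*x^4 dx = 128/5;  ∫_0^2 -6*x^3 dx = -24;
    ∫_0^2 4*x^2 dx = 32/3;  ∫_0^2 -12*x dx = -24;  ∫_0^2 9 dx = 18.
  Sum: 128/7 + 128/5 − 24 + 32/3 − 24 + 18 = 2578/105.
  ∫_0^2 u'(x)^2 dx = ∫_0^2 (9*x^4 + 12*x^2 + 4) dx. Term by term:
    ∫_0^2 9*x^4 dx = 288/5;  ∫_0^2 12*x^2 dx = 32;  ∫_0^2 4 dx = 8.
  Sum: 288/5 + 32 + 8 = 488/5.
Adding: ||u||_{H^1}^2 = 2578/105 + 488/5 = 12826/105.


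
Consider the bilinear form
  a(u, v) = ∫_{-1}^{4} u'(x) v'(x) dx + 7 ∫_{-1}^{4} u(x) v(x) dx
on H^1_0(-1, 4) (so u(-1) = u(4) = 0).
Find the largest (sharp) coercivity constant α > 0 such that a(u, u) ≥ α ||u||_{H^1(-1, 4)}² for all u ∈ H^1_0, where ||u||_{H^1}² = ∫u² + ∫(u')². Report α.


α = 1

Coercivity of a(·,·) on H^1_0(-1, 4) means a(u, u) ≥ α ||u||_{H^1}² for every u ∈ H^1_0.
The interval has length L = 5, and Poincaré/coercivity depend only on L. Here a(u, u) = ∫(u')² + (7)·∫u².
Here c = 7 ≥ 1, so a(u,u) = ∫(u')² + c∫u² ≥ ∫(u')² + ∫u² = ||u||_{H^1}², i.e. α = 1 works. No larger α is possible: a(u,u) ≥ α||u||_{H^1}² means (1−α)∫(u')² ≥ (α−c)∫u², and for the modes u_n = sin(nπ(x−x₀)/L) (x₀ the left endpoint) one has ∫u_n²/∫(u_n')² = (L/(nπ))² → 0, so a(u_n,u_n)/||u_n||_{H^1}² → 1. Hence the optimal constant is α = 1.
Therefore α = 1.


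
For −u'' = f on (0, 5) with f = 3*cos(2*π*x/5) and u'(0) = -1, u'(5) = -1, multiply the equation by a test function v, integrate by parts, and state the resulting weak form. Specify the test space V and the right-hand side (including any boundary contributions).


V = H^1(0, 5) (v unrestricted at boundary; u is determined up to an additive constant); weak form: ∫_0^5 u'v' dx = ∫_0^5 (3*cos(2*π*x/5)) v dx − v(5) + v(0) for all v ∈ V.

Multiply both sides by a test function v and integrate from 0 to 5:
  ∫_0^5 −u''(x) v(x) dx = ∫_0^5 f(x) v(x) dx.
Integrate the LHS by parts once:
  ∫_0^5 −u'' v dx = −[u'(x) v(x)]_0^5 + ∫_0^5 u'(x) v'(x) dx.
Thus ∫_0^5 u'(x) v'(x) dx = ∫_0^5 f(x) v(x) dx + [u'(x) v(x)]_0^5.
Choose V so that boundary terms are either known or forced to vanish.
u has inhomogeneous Neumann u'(0) = -1, u'(5) = -1. [u' v]_0^5 = (-1)·v(5) − (-1)·v(0) = − v(5) + v(0). Take V = H^1(0, 5); boundary term becomes part of RHS.
Weak formulation: find u (satisfying any essential BC) such that ∫_0^5 u'(x) v'(x) dx = ∫_0^5 f v dx − v(5) + v(0) for all v ∈ V (Neumann data are natural BCs: they enter the RHS as boundary terms).
Substituting f(x) = 3*cos(2*π*x/5), the right-hand side is ∫_0^5 (3*cos(2*π*x/5)) v dx − v(5) + v(0).
Compatibility check (pure Neumann): taking v ≡ 1 ∈ V gives 0 = ∫_0^5 f dx + (-1) − (-1), i.e. ∫_0^5 f dx must equal u'(0) − u'(5) = 0. Indeed ∫_0^5 (3*cos(2*π*x/5)) dx = 0, so the data are compatible. The solution is then unique only up to an additive constant (fix it e.g. by requiring ∫_0^5 u dx = 0).


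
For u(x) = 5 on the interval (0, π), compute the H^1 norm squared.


||u||_{H^1(0,π)}^2 = 25*π

u'(x) = 0.
Expand u² and (u')² and integrate term by term on (0, π), using: for integers n ≥ 1, ∫_0^π sin²(nx) dx = ∫_0^π cos²(nx) dx = π/2; for n ≠ n', ∫_0^π sin(nx)sin(n'x) dx = ∫_0^π cos(nx)cos(n'x) dx = 0; and by product-to-sum, ∫_0^π sin(nx)cos(n'x) dx = ½∫_0^π [sin((n+n')x) + sin((n−n')x)] dx, which is 0 when n+n' is even and 2n/(n²−n'²) when n+n' is odd (it need not vanish on (0, π)). For the constant mode: ∫_0^π 1 dx = π, ∫_0^π cos(nx) dx = 0, ∫_0^π sin(nx) dx = (1−(−1)^n)/n.
  u² squared terms: (5)²·∫1 dx = 25·π = 25*π.
  So ∫_0^π u² dx = 25*π.
  u' ≡ 0, so ∫_0^π (u')² dx = 0.
||u||_{H^1}^2 = (25*π) + (0) = 25*π.


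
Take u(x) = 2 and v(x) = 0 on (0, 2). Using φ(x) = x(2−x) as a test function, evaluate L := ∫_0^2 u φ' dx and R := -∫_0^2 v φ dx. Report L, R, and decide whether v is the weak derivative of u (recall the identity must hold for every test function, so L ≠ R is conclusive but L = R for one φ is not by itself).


LHS = 0, RHS = 0. Yes, v = u' weakly.

u(x) = 2, classical derivative u'(x) = 0.
φ(x) = x(2−x), so φ'(x) = 2 - 2*x.
Note φ(0) = φ(2) = 0, so the boundary term u·φ vanishes.
LHS = ∫_0^2 u(x) φ'(x) dx = ∫_0^2 (4 - 4*x) dx. Term by term:
  ∫_0^2 -4*x dx = -8;  ∫_0^2 4 dx = 8.
Sum: -8 + 8 = 0.
So LHS = 0.
∫_0^2 v(x) φ(x) dx = ∫_0^2 (0) dx. Term by term:
  ∫_0^2 0 dx = 0.
So RHS = -∫_0^2 v(x) φ(x) dx = 0.
LHS = RHS, so the identity holds for this test φ.
Moreover u is smooth here and v(x) = u'(x) = 0 pointwise, so the identity holds for every test function. Hence v is the weak derivative of u.


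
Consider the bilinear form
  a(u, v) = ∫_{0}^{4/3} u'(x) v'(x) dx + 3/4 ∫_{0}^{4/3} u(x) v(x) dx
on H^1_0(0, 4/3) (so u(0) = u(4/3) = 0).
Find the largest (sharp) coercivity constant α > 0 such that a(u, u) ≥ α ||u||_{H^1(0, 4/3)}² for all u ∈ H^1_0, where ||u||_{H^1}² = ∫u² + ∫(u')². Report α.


α = 3*(4 + 3*π^2)/(16 + 9*π^2)

Coercivity of a(·,·) on H^1_0(0, 4/3) means a(u, u) ≥ α ||u||_{H^1}² for every u ∈ H^1_0.
The interval has length L = 4/3, and Poincaré/coercivity depend only on L. Here a(u, u) = ∫(u')² + (3/4)·∫u².
Here 0 < c = 3/4 < 1. The condition a(u,u) ≥ α||u||_{H^1}² reads (1−α)∫(u')² ≥ (α−c)∫u². Any admissible α is ≤ 1 (rapidly oscillating u have ∫u²/∫(u')² → 0), and α = 1 would force 0 ≥ (1−c)∫u², impossible since c < 1; so 1−α > 0. By the sharp Poincaré inequality on H^1_0 of an interval of length L, ∫(u')² ≥ (π/L)²∫u² with equality for the first sine mode sin(π(x−x₀)/L) (x₀ the left endpoint), so the inequality holds for all u iff (1−α)(π/L)² ≥ α − c, i.e. α ≤ ((π/L)² + c)/((π/L)² + 1) = (1 + c(L/π)²)/(1 + (L/π)²). With (π/L)² = 9*π^2/16 and c = 3/4, the largest admissible constant is α = ((π/L)² + c)/((π/L)² + 1).
Simplifying, α = 3*(4 + 3*π^2)/(16 + 9*π^2).


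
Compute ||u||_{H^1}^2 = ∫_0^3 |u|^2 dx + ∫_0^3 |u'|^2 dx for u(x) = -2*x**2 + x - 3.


||u||_{H^1}^2 = 1707/5

The H^1 norm (squared) on an interval (0, L) is
  ||u||_{H^1}^2 = ∫_0^L u(x)^2 dx + ∫_0^L u'(x)^2 dx.
Compute u'(x) = 1 - 4*x.
Then u(x)^2 = 4*x**4 - 4*x**3 + 13*x**2 - 6*x + 9 and u'(x)^2 = 16*x**2 - 8*x + 1.
Integrate each monomial from 0 to 3 using ∫_0^3 c·x^n dx = c·3^(n+1)/(n+1):
  ∫_0^3 u(x)^2 dx = ∫_0^3 (4*x^4 - 4*x^3 + 13*x^2 - 6*x + 9) dx. Term by term:
    ∫_0^3 4*x^4 dx = 972/5;  ∫_0^3 -4*x^3 dx = -81;  ∫_0^3 13*x^2 dx = 117;
    ∫_0^3 -6*x dx = -27;  ∫_0^3 9 dx = 27.
  Sum: 972/5 − 81 + 117 − 27 + 27 = 1152/5.
  ∫_0^3 u'(x)^2 dx = ∫_0^3 (16*x^2 - 8*x + 1) dx. Term by term:
    ∫_0^3 16*x^2 dx = 144;  ∫_0^3 -8*x dx = -36;  ∫_0^3 1 dx = 3.
  Sum: 144 − 36 + 3 = 111.
Adding: ||u||_{H^1}^2 = 1152/5 + 111 = 1707/5.


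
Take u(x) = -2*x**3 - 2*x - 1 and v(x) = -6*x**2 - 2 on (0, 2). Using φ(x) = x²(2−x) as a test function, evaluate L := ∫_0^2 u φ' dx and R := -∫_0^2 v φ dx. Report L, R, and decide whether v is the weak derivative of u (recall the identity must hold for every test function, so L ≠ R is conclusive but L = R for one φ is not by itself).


LHS = 232/15, RHS = 232/15. Yes, v = u' weakly.

u(x) = -2*x**3 - 2*x - 1, classical derivative u'(x) = -6*x**2 - 2.
φ(x) = x²(2−x), so φ'(x) = x*(4 - 3*x).
Note φ(0) = φ(2) = 0, so the boundary term u·φ vanishes.
LHS = ∫_0^2 u(x) φ'(x) dx = ∫_0^2 (6*x^5 - 8*x^4 + 6*x^3 - 5*x^2 - 4*x) dx. Term by term:
  ∫_0^2 6*x^5 dx = 64;  ∫_0^2 -8*x^4 dx = -256/5;  ∫_0^2 6*x^3 dx = 24;
  ∫_0^2 -5*x^2 dx = -40/3;  ∫_0^2 -4*x dx = -8.
Sum: 64 − 256/5 + 24 − 40/3 − 8 = 232/15.
So LHS = 232/15.
∫_0^2 v(x) φ(x) dx = ∫_0^2 (6*x^5 - 12*x^4 + 2*x^3 - 4*x^2) dx. Term by term:
  ∫_0^2 6*x^5 dx = 64;  ∫_0^2 -12*x^4 dx = -384/5;  ∫_0^2 2*x^3 dx = 8;
  ∫_0^2 -4*x^2 dx = -32/3.
Sum: 64 − 384/5 + 8 − 32/3 = -232/15.
So RHS = -∫_0^2 v(x) φ(x) dx = 232/15.
LHS = RHS, so the identity holds for this test φ.
Moreover u is smooth here and v(x) = u'(x) = -6*x**2 - 2 pointwise, so the identity holds for every test function. Hence v is the weak derivative of u.


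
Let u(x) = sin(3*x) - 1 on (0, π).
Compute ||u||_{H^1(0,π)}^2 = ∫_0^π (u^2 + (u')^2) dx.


||u||_{H^1(0,π)}^2 = -4/3 + 6*π

u'(x) = 3*cos(3*x).
Expand u² and (u')² and integrate term by term on (0, π), using: for integers n ≥ 1, ∫_0^π sin²(nx) dx = ∫_0^π cos²(nx) dx = π/2; for n ≠ n', ∫_0^π sin(nx)sin(n'x) dx = ∫_0^π cos(nx)cos(n'x) dx = 0; and by product-to-sum, ∫_0^π sin(nx)cos(n'x) dx = ½∫_0^π [sin((n+n')x) + sin((n−n')x)] dx, which is 0 when n+n' is even and 2n/(n²−n'²) when n+n' is odd (it need not vanish on (0, π)). For the constant mode: ∫_0^π 1 dx = π, ∫_0^π cos(nx) dx = 0, ∫_0^π sin(nx) dx = (1−(−1)^n)/n.
  u² squared terms: (-1)²·∫1 dx = 1·π = π;  (1)²·∫sin(3x)² dx = 1·π/2 = π/2.
  u² cross terms: 2·(-1)·(1)·∫1·sin(3x) dx = -2·(2/3) = -4/3.
  So ∫_0^π u² dx = π + π/2 − 4/3 = -4/3 + 3*π/2.
  (u')² squared terms: (3)²·∫cos(3x)² dx = 9·π/2 = 9*π/2.
  So ∫_0^π (u')² dx = 9*π/2.
||u||_{H^1}^2 = (-4/3 + 3*π/2) + (9*π/2) = -4/3 + 6*π.


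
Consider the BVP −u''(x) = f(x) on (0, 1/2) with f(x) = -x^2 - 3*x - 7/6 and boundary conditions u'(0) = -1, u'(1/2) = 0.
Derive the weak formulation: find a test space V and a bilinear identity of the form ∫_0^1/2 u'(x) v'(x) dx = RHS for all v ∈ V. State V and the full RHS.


V = H^1(0, 1/2) (v unrestricted at boundary; u is determined up to an additive constant); weak form: ∫_0^1/2 u'v' dx = ∫_0^1/2 (-x^2 - 3*x - 7/6) v dx + v(0) for all v ∈ V.

Multiply both sides by a test function v and integrate from 0 to 1/2:
  ∫_0^1/2 −u''(x) v(x) dx = ∫_0^1/2 f(x) v(x) dx.
Integrate the LHS by parts once:
  ∫_0^1/2 −u'' v dx = −[u'(x) v(x)]_0^1/2 + ∫_0^1/2 u'(x) v'(x) dx.
Thus ∫_0^1/2 u'(x) v'(x) dx = ∫_0^1/2 f(x) v(x) dx + [u'(x) v(x)]_0^1/2.
Choose V so that boundary terms are either known or forced to vanish.
u has inhomogeneous Neumann u'(0) = -1, u'(1/2) = 0. [u' v]_0^1/2 = (0)·v(1/2) − (-1)·v(0) = v(0). Take V = H^1(0, 1/2); boundary term becomes part of RHS.
Weak formulation: find u (satisfying any essential BC) such that ∫_0^1/2 u'(x) v'(x) dx = ∫_0^1/2 f v dx + v(0) for all v ∈ V (Neumann data are natural BCs: they enter the RHS as boundary terms).
Substituting f(x) = -x^2 - 3*x - 7/6, the right-hand side is ∫_0^1/2 (-x^2 - 3*x - 7/6) v dx + v(0).
Compatibility check (pure Neumann): taking v ≡ 1 ∈ V gives 0 = ∫_0^1/2 f dx + (0) − (-1), i.e. ∫_0^1/2 f dx must equal u'(0) − u'(1/2) = -1. Indeed ∫_0^1/2 (-x^2 - 3*x - 7/6) dx = -1, so the data are compatible. The solution is then unique only up to an additive constant (fix it e.g. by requiring ∫_0^1/2 u dx = 0).


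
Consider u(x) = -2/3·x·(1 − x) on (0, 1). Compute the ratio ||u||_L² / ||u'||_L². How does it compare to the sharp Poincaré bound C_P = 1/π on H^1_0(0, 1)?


||u||_L² / ||u'||_L² = sqrt(10)/10 < C_P = 1/π.

u(x) = -2/3·x·(1 − x), so u'(x) = 4*x/3 - 2/3.
u(x) = -2/3·x·(1 − x) vanishes at x = 0 and x = 1, so u ∈ H^1_0(0, 1). Differentiate via the product rule and integrate the resulting polynomials term by term.
  ∫_0^1 u² dx = ∫_0^1 (4*x^4/9 - 8*x^3/9 + 4*x^2/9) dx. Term by term:
    ∫_0^1 4*x^4/9 dx = 4/45;  ∫_0^1 -8*x^3/9 dx = -2/9;  ∫_0^1 4*x^2/9 dx = 4/27.
  Sum: 4/45 − 2/9 + 4/27 = 2/135.
  ∫_0^1 (u')² dx = ∫_0^1 (16*x^2/9 - 16*x/9 + 4/9) dx. Term by term:
    ∫_0^1 16*x^2/9 dx = 16/27;  ∫_0^1 -16*x/9 dx = -8/9;  ∫_0^1 4/9 dx = 4/9.
  Sum: 16/27 − 8/9 + 4/9 = 4/27.
∫_0^1 u² dx = 2/135, so ||u||_L² = sqrt(30)/45.
∫_0^1 (u')² dx = 4/27, so ||u'||_L² = 2*sqrt(3)/9.
Ratio ||u||_L² / ||u'||_L² = sqrt(10)/10.
Sharp Poincaré constant on H^1_0(0, 1) is C_P = L/π = 1/π, achieved by sin(π·x).
A polynomial bump cannot attain the sharp Poincaré constant (only the first sine eigenfunction does), so the ratio is strictly less than C_P, consistent with ||u||_L² ≤ C_P ||u'||_L².
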